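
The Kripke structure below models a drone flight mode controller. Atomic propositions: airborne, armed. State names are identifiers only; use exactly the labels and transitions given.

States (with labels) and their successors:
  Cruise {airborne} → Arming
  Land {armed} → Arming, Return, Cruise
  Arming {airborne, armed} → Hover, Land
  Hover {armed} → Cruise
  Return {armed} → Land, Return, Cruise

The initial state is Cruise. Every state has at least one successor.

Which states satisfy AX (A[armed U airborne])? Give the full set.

{Cruise, Hover}

States satisfying A[armed U airborne]: {Cruise, Arming, Hover}.
States satisfying AX (A[armed U airborne]): {Cruise, Hover}.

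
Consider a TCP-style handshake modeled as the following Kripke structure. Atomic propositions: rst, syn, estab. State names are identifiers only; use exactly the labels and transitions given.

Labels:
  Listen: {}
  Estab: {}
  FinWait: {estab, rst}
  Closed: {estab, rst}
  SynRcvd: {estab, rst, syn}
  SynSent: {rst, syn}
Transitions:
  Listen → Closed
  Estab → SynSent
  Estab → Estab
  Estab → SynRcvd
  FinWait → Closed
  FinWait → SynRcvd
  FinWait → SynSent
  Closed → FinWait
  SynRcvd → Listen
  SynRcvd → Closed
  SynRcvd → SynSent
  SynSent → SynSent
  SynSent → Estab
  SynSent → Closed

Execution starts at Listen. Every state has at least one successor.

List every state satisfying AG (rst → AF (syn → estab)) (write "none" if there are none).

States satisfying rst → AF (syn → estab): {Listen, Estab, FinWait, Closed, SynRcvd}.
States satisfying AG (rst → AF (syn → estab)): ∅.

none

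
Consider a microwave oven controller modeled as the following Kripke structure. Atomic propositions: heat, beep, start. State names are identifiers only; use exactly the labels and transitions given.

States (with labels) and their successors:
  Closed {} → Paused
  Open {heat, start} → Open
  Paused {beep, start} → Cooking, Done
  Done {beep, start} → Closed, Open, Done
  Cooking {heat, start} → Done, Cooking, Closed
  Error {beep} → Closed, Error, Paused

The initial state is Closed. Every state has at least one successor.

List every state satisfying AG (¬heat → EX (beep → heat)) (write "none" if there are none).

States satisfying ¬heat → EX (beep → heat): {Open, Paused, Done, Cooking, Error}.
States satisfying AG (¬heat → EX (beep → heat)): {Open}.

{Open}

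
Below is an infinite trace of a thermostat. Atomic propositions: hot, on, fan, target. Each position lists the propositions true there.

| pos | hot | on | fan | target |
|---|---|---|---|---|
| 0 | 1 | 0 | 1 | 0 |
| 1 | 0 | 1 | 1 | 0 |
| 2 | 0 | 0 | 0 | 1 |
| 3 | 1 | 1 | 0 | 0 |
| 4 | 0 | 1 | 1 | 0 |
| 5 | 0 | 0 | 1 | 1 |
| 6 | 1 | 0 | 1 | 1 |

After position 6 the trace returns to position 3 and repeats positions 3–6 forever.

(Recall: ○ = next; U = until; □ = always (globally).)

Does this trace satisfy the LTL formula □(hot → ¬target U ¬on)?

hot → ¬target U ¬on holds at every position 0..6, and those are all positions ever visited, so □(hot → ¬target U ¬on) holds.
Positions where hot holds: 0, 3, 6.
Check ¬target U ¬on at each: 0→ok, 3→ok, 6→ok.

Satisfied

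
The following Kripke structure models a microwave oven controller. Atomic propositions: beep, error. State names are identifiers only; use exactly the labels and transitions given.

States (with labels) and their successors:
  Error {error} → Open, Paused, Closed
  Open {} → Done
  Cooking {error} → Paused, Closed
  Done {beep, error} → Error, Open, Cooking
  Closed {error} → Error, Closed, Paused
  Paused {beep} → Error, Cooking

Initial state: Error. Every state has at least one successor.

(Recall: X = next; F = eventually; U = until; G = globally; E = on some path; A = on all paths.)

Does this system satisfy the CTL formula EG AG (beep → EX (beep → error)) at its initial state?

States satisfying AG (beep → EX (beep → error)): {Error, Open, Cooking, Done, Closed, Paused}.
States satisfying EG AG (beep → EX (beep → error)): {Error, Open, Cooking, Done, Closed, Paused}.
Error ∈ Sat(EG AG (beep → EX (beep → error))).

Satisfied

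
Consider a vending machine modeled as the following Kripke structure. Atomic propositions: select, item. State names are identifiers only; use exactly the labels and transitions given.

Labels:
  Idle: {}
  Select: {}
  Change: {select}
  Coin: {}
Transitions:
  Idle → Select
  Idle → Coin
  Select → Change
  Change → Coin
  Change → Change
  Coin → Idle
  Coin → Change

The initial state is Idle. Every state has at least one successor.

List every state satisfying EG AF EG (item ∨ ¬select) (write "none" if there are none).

States satisfying AF EG (item ∨ ¬select): {Idle, Coin}.
States satisfying EG AF EG (item ∨ ¬select): {Idle, Coin}.

{Idle, Coin}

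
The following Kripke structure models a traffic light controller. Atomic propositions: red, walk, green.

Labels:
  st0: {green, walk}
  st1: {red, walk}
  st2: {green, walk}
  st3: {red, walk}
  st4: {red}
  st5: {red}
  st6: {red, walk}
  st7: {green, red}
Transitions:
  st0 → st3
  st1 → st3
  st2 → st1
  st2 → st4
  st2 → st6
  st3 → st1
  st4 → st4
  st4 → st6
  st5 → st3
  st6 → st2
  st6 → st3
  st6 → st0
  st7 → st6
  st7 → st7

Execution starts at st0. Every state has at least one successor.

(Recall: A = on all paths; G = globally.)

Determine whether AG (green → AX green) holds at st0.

States satisfying green → AX green: {st1, st3, st4, st5, st6}.
States satisfying AG (green → AX green): {st1, st3, st5}.
st0 is reachable from st0 and violates green → AX green, so AG fails at st0.
st0 ∉ Sat(AG (green → AX green)).

Violated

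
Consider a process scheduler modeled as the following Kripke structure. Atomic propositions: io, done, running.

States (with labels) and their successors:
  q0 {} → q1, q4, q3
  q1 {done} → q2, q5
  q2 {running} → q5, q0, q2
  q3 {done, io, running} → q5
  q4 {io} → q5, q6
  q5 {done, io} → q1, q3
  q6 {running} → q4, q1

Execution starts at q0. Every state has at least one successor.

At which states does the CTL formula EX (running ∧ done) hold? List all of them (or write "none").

States satisfying running ∧ done: {q3}.
States satisfying EX (running ∧ done): {q0, q5}.

{q0, q5}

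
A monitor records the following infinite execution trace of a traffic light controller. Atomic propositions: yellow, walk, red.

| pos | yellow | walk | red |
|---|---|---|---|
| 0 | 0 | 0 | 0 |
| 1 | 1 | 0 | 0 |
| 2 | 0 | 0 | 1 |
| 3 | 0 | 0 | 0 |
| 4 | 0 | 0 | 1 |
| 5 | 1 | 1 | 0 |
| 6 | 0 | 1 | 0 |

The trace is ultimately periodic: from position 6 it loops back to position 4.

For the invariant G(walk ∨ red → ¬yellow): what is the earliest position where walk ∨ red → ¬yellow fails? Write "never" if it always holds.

5

Check walk ∨ red → ¬yellow at each position in order: 0 ✓, 1 ✓, 2 ✓, 3 ✓, 4 ✓.
At position 5 the labels are {walk, yellow}, so walk ∨ red → ¬yellow is false there. This is the first violation.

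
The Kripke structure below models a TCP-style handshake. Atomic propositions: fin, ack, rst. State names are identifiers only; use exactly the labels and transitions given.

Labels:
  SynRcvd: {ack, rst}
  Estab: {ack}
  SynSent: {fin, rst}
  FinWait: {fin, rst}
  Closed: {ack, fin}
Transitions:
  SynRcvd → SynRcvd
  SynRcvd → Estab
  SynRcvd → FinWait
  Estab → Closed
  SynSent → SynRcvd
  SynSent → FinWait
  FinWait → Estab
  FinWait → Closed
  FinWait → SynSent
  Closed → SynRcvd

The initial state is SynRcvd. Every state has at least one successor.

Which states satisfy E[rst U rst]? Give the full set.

{SynRcvd, SynSent, FinWait}

States satisfying rst: {SynRcvd, SynSent, FinWait}.
States satisfying E[rst U rst]: {SynRcvd, SynSent, FinWait}.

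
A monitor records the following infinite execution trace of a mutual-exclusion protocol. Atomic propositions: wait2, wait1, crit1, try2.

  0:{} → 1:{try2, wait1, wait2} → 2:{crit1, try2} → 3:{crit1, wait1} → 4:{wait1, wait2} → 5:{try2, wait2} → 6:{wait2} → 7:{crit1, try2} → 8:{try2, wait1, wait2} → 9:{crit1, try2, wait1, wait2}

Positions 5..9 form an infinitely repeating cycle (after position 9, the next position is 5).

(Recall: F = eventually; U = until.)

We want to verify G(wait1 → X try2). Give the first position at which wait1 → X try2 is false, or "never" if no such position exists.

3

Check wait1 → X try2 at each position in order: 0 ✓, 1 ✓, 2 ✓.
At position 3 the labels are {crit1, wait1} and the next position 4 has {wait1, wait2}, so wait1 → X try2 is false there. This is the first violation.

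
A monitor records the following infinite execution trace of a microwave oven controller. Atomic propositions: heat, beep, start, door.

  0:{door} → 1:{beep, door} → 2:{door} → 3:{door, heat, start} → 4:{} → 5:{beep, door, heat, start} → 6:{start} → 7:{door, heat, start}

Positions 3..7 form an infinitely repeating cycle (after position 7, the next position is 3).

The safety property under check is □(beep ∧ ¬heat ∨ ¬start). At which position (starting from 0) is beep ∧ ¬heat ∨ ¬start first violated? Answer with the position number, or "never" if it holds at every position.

Check beep ∧ ¬heat ∨ ¬start at each position in order: 0 ✓, 1 ✓, 2 ✓.
At position 3 the labels are {door, heat, start}, so beep ∧ ¬heat ∨ ¬start is false there. This is the first violation.

3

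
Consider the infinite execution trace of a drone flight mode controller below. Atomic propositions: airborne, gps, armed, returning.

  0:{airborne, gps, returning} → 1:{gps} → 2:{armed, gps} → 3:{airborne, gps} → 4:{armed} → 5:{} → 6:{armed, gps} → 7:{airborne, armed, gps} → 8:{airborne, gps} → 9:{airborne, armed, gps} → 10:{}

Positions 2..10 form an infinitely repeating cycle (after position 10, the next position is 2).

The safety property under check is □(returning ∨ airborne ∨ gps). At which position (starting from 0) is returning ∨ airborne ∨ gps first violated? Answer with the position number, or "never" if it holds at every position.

Check returning ∨ airborne ∨ gps at each position in order: 0 ✓, 1 ✓, 2 ✓, 3 ✓.
At position 4 the labels are {armed}, so returning ∨ airborne ∨ gps is false there. This is the first violation.

4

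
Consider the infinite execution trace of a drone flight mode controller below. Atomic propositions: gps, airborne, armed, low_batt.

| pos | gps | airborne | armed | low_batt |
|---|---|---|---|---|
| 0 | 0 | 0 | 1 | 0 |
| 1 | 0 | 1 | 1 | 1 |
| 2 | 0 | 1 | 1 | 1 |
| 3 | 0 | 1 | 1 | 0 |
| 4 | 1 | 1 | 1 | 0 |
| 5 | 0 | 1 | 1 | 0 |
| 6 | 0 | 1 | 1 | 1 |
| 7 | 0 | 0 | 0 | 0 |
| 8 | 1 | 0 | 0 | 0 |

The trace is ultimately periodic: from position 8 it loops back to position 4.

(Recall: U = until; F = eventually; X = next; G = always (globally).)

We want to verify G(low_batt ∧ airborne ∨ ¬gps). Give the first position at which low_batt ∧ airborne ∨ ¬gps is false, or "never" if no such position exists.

Check low_batt ∧ airborne ∨ ¬gps at each position in order: 0 ✓, 1 ✓, 2 ✓, 3 ✓.
At position 4 the labels are {airborne, armed, gps}, so low_batt ∧ airborne ∨ ¬gps is false there. This is the first violation.

4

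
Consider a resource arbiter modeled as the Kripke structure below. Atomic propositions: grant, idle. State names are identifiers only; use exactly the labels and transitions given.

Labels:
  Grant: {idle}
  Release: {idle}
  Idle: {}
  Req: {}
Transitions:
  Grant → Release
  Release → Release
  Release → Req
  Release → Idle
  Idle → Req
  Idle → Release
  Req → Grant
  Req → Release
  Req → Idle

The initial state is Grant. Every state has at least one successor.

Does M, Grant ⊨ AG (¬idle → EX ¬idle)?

Satisfied

States satisfying ¬idle → EX ¬idle: {Grant, Release, Idle, Req}.
States satisfying AG (¬idle → EX ¬idle): {Grant, Release, Idle, Req}.
Every state reachable from Grant satisfies ¬idle → EX ¬idle.
Grant ∈ Sat(AG (¬idle → EX ¬idle)).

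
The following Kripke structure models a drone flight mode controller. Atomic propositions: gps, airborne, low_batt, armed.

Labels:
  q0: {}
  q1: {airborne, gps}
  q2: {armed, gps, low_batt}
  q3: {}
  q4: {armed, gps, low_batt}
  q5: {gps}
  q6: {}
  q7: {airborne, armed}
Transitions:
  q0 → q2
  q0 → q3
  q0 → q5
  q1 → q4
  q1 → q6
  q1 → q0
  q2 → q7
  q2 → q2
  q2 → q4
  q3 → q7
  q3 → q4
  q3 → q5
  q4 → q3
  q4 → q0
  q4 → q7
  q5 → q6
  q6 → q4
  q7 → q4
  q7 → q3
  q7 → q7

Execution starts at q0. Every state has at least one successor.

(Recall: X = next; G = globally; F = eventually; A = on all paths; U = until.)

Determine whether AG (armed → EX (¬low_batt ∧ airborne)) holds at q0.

Holds

States satisfying armed → EX (¬low_batt ∧ airborne): {q0, q1, q2, q3, q4, q5, q6, q7}.
States satisfying AG (armed → EX (¬low_batt ∧ airborne)): {q0, q1, q2, q3, q4, q5, q6, q7}.
Every state reachable from q0 satisfies armed → EX (¬low_batt ∧ airborne).
q0 ∈ Sat(AG (armed → EX (¬low_batt ∧ airborne))).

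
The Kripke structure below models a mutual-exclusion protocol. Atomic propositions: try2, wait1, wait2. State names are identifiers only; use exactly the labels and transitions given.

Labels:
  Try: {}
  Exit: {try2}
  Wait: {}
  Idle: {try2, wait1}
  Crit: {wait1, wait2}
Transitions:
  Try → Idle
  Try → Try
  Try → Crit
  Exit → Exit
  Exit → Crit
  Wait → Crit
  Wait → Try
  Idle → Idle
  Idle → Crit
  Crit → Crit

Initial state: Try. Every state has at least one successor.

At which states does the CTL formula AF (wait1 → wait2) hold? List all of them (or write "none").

{Try, Exit, Wait, Crit}

States satisfying wait1 → wait2: {Try, Exit, Wait, Crit}.
States satisfying AF (wait1 → wait2): {Try, Exit, Wait, Crit}.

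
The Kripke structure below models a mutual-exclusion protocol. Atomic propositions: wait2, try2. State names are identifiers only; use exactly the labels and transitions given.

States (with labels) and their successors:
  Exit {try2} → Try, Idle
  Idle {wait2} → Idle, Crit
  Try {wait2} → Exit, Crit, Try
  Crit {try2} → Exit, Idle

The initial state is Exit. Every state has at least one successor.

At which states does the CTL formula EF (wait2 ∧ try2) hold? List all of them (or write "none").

none

States satisfying wait2 ∧ try2: ∅.
States satisfying EF (wait2 ∧ try2): ∅.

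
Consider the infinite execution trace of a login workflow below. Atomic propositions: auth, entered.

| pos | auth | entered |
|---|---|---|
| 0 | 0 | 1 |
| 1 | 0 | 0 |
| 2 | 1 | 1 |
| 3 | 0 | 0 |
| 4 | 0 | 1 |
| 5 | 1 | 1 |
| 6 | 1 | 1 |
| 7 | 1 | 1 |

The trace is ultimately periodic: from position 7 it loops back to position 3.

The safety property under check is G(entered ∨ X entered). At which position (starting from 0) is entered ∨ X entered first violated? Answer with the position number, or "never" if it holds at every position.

entered ∨ X entered holds at every position 0..7, and those are all the positions the trace ever visits, so the invariant G(entered ∨ X entered) is never violated.

never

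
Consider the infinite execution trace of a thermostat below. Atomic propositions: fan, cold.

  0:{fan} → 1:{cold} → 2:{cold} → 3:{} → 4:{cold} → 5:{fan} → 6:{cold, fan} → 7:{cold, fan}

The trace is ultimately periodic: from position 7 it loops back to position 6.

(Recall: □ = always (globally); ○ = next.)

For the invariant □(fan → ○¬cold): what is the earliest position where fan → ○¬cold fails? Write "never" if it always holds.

At position 0 the labels are {fan} and the next position 1 has {cold}, so fan → ○¬cold is false there. This is the first violation.

0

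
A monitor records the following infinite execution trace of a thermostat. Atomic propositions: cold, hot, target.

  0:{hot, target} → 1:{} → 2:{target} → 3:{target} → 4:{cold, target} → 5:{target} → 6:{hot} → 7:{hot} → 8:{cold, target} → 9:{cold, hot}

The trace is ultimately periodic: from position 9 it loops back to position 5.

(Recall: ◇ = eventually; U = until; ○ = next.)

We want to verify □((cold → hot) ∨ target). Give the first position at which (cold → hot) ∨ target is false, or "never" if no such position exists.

(cold → hot) ∨ target holds at every position 0..9, and those are all the positions the trace ever visits, so the invariant □((cold → hot) ∨ target) is never violated.

never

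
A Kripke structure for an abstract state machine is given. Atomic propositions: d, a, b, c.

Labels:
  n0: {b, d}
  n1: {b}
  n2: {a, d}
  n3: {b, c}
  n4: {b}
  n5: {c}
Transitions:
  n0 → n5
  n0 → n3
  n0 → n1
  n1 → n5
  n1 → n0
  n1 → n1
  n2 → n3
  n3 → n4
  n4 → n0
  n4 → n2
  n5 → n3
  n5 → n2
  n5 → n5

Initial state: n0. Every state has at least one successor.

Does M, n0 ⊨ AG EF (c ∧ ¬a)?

Yes

States satisfying EF (c ∧ ¬a): {n0, n1, n2, n3, n4, n5}.
States satisfying AG EF (c ∧ ¬a): {n0, n1, n2, n3, n4, n5}.
Every state reachable from n0 satisfies EF (c ∧ ¬a).
n0 ∈ Sat(AG EF (c ∧ ¬a)).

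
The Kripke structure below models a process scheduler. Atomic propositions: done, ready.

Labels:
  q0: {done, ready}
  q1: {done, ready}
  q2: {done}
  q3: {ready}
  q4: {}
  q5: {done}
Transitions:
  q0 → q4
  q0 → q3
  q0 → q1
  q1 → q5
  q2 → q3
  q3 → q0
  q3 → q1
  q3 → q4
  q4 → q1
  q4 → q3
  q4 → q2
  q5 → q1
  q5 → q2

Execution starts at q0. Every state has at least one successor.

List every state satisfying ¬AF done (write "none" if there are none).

States satisfying done: {q0, q1, q2, q5}.
States satisfying AF done: {q0, q1, q2, q5}.
States satisfying ¬AF done: {q3, q4}.

{q3, q4}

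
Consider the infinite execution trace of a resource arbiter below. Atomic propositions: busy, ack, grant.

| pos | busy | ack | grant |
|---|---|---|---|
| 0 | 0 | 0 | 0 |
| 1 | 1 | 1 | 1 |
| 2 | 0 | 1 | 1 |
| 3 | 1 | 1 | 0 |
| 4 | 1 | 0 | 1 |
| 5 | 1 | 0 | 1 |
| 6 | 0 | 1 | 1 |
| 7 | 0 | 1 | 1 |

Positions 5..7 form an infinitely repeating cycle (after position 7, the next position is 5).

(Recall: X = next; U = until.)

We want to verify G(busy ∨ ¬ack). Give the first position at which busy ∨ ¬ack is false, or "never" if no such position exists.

Check busy ∨ ¬ack at each position in order: 0 ✓, 1 ✓.
At position 2 the labels are {ack, grant}, so busy ∨ ¬ack is false there. This is the first violation.

2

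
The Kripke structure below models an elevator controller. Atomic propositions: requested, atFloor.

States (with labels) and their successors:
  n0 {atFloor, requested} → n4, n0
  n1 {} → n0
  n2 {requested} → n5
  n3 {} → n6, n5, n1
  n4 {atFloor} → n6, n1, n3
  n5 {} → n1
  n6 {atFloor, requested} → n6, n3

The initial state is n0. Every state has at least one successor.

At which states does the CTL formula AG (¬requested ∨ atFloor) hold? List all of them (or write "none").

{n0, n1, n3, n4, n5, n6}

States satisfying ¬requested ∨ atFloor: {n0, n1, n3, n4, n5, n6}.
States satisfying AG (¬requested ∨ atFloor): {n0, n1, n3, n4, n5, n6}.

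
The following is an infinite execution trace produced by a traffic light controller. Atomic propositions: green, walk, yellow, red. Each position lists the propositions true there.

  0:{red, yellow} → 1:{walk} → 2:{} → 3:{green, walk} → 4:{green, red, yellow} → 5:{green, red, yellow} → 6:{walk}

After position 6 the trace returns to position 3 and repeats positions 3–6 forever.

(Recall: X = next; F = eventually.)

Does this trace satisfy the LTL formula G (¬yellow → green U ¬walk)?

¬yellow → green U ¬walk must hold at every position from 0 onward. It fails at position 1, so G (¬yellow → green U ¬walk) is false.
Positions where ¬yellow holds: 1, 2, 3, 6.
Check green U ¬walk at each: 1→fails, 2→ok, 3→ok, 6→fails.

Violated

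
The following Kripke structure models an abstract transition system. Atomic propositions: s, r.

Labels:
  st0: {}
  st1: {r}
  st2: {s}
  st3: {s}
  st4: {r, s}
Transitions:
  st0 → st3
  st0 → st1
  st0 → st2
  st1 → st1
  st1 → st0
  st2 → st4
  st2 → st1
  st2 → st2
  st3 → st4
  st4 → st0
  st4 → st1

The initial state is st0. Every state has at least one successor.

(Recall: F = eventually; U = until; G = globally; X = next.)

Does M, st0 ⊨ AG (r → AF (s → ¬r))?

States satisfying r → AF (s → ¬r): {st0, st1, st2, st3, st4}.
States satisfying AG (r → AF (s → ¬r)): {st0, st1, st2, st3, st4}.
Every state reachable from st0 satisfies r → AF (s → ¬r).
st0 ∈ Sat(AG (r → AF (s → ¬r))).

Satisfied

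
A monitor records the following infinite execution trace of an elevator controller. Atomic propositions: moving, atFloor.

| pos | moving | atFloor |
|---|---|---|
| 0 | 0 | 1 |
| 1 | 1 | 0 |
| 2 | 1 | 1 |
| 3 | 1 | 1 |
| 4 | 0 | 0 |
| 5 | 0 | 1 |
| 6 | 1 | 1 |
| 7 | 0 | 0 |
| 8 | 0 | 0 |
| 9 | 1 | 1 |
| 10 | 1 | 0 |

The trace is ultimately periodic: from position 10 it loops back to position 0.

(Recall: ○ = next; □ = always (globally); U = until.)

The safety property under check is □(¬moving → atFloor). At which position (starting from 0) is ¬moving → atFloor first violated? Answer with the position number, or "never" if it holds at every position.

Check ¬moving → atFloor at each position in order: 0 ✓, 1 ✓, 2 ✓, 3 ✓.
At position 4 the labels are {}, so ¬moving → atFloor is false there. This is the first violation.

4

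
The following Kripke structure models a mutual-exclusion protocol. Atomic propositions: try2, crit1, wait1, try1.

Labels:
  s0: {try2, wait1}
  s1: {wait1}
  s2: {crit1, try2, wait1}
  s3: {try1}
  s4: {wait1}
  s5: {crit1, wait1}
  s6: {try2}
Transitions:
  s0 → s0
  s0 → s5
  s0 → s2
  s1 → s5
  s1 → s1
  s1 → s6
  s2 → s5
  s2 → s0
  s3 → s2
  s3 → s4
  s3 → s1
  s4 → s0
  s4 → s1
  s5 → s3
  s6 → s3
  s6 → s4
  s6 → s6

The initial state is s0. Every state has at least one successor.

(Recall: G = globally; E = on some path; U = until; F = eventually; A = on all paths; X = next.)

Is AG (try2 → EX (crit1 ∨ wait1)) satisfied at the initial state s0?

Holds

States satisfying try2 → EX (crit1 ∨ wait1): {s0, s1, s2, s3, s4, s5, s6}.
States satisfying AG (try2 → EX (crit1 ∨ wait1)): {s0, s1, s2, s3, s4, s5, s6}.
Every state reachable from s0 satisfies try2 → EX (crit1 ∨ wait1).
s0 ∈ Sat(AG (try2 → EX (crit1 ∨ wait1))).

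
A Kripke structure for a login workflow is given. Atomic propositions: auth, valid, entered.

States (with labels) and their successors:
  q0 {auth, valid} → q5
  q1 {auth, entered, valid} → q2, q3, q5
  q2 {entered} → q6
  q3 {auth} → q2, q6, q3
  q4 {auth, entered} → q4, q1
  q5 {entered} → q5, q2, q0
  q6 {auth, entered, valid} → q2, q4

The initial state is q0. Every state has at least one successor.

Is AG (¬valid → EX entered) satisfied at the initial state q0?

Satisfied

States satisfying ¬valid → EX entered: {q0, q1, q2, q3, q4, q5, q6}.
States satisfying AG (¬valid → EX entered): {q0, q1, q2, q3, q4, q5, q6}.
Every state reachable from q0 satisfies ¬valid → EX entered.
q0 ∈ Sat(AG (¬valid → EX entered)).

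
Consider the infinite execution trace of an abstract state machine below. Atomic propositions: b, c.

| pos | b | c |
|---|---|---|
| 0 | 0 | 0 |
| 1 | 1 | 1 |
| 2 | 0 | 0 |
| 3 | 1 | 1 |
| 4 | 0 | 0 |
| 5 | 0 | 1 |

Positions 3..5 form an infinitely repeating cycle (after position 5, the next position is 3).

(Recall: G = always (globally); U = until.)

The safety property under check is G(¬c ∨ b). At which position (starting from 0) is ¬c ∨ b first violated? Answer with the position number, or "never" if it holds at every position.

5

Check ¬c ∨ b at each position in order: 0 ✓, 1 ✓, 2 ✓, 3 ✓, 4 ✓.
At position 5 the labels are {c}, so ¬c ∨ b is false there. This is the first violation.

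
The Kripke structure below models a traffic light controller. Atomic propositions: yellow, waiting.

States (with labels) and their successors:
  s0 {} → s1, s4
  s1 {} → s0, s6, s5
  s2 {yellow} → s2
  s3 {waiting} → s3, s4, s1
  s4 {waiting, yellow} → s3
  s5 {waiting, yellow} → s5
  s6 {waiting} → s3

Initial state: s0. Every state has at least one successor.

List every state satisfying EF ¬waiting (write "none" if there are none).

States satisfying ¬waiting: {s0, s1, s2}.
States satisfying EF ¬waiting: {s0, s1, s2, s3, s4, s6}.

{s0, s1, s2, s3, s4, s6}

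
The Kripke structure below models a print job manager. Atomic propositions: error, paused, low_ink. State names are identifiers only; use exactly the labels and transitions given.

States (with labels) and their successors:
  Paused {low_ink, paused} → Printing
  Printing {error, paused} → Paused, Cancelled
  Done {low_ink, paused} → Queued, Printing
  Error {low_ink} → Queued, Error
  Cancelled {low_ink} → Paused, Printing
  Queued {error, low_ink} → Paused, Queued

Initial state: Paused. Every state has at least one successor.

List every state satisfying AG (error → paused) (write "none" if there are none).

States satisfying error → paused: {Paused, Printing, Done, Error, Cancelled}.
States satisfying AG (error → paused): {Paused, Printing, Cancelled}.

{Paused, Printing, Cancelled}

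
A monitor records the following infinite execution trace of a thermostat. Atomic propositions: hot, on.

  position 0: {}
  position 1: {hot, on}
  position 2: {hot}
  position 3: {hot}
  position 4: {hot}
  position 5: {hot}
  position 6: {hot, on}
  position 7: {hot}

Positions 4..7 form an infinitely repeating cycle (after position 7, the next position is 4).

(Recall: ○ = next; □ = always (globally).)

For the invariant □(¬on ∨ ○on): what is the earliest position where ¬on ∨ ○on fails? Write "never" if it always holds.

1

Check ¬on ∨ ○on at each position in order: 0 ✓.
At position 1 the labels are {hot, on} and the next position 2 has {hot}, so ¬on ∨ ○on is false there. This is the first violation.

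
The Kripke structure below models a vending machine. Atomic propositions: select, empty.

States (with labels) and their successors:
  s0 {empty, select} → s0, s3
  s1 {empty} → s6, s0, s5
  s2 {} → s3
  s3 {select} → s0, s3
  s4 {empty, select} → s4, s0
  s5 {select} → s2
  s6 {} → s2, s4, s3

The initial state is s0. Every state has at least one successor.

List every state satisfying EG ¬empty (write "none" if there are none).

{s2, s3, s5, s6}

States satisfying ¬empty: {s2, s3, s5, s6}.
States satisfying EG ¬empty: {s2, s3, s5, s6}.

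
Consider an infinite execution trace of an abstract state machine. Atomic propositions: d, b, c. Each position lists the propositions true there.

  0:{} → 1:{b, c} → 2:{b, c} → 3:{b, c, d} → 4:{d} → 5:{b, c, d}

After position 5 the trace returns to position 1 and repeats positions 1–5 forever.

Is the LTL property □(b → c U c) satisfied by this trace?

Satisfied

b → c U c holds at every position 0..5, and those are all positions ever visited, so □(b → c U c) holds.
Positions where b holds: 1, 2, 3, 5.
Check c U c at each: 1→ok, 2→ok, 3→ok, 5→ok.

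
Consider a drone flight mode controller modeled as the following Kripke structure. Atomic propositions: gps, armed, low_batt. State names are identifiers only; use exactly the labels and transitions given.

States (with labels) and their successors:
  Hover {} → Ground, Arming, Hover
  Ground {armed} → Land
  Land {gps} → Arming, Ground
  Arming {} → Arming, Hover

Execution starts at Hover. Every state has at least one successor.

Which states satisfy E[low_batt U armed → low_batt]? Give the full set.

States satisfying low_batt: ∅.
States satisfying armed → low_batt: {Hover, Land, Arming}.
States satisfying E[low_batt U armed → low_batt]: {Hover, Land, Arming}.

{Hover, Land, Arming}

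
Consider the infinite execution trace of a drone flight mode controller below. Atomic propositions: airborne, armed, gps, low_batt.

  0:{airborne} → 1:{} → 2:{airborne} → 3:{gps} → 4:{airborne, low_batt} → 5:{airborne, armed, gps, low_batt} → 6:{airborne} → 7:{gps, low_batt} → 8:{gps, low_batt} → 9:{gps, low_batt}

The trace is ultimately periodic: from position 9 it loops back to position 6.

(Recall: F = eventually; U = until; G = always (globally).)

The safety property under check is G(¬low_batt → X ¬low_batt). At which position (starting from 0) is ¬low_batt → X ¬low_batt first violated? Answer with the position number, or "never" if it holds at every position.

Check ¬low_batt → X ¬low_batt at each position in order: 0 ✓, 1 ✓, 2 ✓.
At position 3 the labels are {gps} and the next position 4 has {airborne, low_batt}, so ¬low_batt → X ¬low_batt is false there. This is the first violation.

3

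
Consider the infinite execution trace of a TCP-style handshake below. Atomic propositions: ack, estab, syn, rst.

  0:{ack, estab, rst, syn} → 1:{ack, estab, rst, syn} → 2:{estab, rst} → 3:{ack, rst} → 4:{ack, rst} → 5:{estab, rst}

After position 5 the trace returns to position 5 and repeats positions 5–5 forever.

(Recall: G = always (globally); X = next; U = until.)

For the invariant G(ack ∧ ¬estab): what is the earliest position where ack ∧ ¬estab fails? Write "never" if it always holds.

0

At position 0 the labels are {ack, estab, rst, syn}, so ack ∧ ¬estab is false there. This is the first violation.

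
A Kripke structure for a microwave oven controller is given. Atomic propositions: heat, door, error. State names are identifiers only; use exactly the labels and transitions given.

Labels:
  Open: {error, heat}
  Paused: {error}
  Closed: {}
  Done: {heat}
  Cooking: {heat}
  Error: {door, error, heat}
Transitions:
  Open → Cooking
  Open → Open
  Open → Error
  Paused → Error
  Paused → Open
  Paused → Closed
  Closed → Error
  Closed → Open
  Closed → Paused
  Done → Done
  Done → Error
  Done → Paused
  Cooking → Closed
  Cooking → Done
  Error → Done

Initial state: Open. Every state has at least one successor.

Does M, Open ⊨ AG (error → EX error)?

Does not hold

States satisfying error → EX error: {Open, Paused, Closed, Done, Cooking}.
States satisfying AG (error → EX error): ∅.
Error is reachable from Open and violates error → EX error, so AG fails at Open.
Open ∉ Sat(AG (error → EX error)).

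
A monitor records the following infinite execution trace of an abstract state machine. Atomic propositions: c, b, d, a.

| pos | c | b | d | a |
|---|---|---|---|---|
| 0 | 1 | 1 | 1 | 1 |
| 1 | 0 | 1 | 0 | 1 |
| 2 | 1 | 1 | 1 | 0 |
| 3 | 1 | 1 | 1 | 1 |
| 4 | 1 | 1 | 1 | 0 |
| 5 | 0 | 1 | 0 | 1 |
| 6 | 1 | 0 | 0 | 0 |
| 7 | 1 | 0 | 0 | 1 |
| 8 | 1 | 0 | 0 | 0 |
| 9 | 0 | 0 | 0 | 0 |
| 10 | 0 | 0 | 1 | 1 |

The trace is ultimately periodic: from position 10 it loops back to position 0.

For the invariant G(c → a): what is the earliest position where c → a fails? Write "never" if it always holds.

Check c → a at each position in order: 0 ✓, 1 ✓.
At position 2 the labels are {b, c, d}, so c → a is false there. This is the first violation.

2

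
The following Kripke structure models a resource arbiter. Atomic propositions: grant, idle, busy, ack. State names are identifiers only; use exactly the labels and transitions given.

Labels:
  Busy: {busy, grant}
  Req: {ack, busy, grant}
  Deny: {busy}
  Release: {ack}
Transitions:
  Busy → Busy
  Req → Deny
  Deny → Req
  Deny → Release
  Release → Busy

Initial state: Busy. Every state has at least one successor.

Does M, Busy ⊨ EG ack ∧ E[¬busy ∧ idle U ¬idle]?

Violated

States satisfying ack: {Req, Release}.
States satisfying EG ack: ∅.
States satisfying ¬busy ∧ idle: ∅.
States satisfying ¬idle: {Busy, Req, Deny, Release}.
States satisfying E[¬busy ∧ idle U ¬idle]: {Busy, Req, Deny, Release}.
States satisfying EG ack ∧ E[¬busy ∧ idle U ¬idle]: ∅.
Busy ∉ Sat(EG ack ∧ E[¬busy ∧ idle U ¬idle]).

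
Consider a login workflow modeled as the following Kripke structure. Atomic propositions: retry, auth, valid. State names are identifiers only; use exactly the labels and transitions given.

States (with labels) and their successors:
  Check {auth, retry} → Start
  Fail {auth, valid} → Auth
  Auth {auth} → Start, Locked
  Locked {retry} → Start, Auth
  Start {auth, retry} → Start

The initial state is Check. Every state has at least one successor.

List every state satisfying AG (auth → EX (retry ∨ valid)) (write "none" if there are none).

{Check, Auth, Locked, Start}

States satisfying auth → EX (retry ∨ valid): {Check, Auth, Locked, Start}.
States satisfying AG (auth → EX (retry ∨ valid)): {Check, Auth, Locked, Start}.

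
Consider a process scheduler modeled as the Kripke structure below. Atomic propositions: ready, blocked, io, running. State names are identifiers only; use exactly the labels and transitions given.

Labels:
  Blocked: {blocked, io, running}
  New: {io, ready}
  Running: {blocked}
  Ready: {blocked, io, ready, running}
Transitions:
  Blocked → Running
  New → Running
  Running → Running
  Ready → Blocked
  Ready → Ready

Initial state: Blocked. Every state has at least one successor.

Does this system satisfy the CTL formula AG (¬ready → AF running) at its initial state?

States satisfying ¬ready → AF running: {Blocked, New, Ready}.
States satisfying AG (¬ready → AF running): ∅.
Running is reachable from Blocked and violates ¬ready → AF running, so AG fails at Blocked.
Blocked ∉ Sat(AG (¬ready → AF running)).

No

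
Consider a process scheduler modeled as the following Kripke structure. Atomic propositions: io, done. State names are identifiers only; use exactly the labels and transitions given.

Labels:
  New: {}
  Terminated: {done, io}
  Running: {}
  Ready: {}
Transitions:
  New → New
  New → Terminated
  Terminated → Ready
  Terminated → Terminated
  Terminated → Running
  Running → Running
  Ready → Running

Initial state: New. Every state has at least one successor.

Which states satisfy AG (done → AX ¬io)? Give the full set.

{Running, Ready}

States satisfying done → AX ¬io: {New, Running, Ready}.
States satisfying AG (done → AX ¬io): {Running, Ready}.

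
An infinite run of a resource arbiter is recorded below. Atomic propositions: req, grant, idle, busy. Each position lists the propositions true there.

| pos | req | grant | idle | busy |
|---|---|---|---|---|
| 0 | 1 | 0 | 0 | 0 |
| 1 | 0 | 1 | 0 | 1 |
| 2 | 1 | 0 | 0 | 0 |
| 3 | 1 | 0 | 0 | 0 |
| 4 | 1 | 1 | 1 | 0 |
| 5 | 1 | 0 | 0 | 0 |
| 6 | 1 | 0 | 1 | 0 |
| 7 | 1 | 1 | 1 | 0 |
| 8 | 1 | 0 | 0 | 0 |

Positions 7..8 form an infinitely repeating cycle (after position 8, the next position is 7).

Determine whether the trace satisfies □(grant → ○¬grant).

grant → ○¬grant holds at every position 0..8, and those are all positions ever visited, so □(grant → ○¬grant) holds.
Positions where grant holds: 1, 4, 7.
Check ○¬grant at each: 1→ok, 4→ok, 7→ok.

Satisfied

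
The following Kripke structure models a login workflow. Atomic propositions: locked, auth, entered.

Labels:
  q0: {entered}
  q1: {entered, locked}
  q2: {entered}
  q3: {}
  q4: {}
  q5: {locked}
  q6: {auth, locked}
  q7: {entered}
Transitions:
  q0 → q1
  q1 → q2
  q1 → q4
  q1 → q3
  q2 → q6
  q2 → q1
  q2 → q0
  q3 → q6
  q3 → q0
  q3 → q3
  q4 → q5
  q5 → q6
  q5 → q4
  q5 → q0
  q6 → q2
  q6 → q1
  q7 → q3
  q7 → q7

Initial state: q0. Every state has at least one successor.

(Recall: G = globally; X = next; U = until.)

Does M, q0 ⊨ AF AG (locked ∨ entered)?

No

States satisfying AG (locked ∨ entered): ∅.
States satisfying AF AG (locked ∨ entered): ∅.
There is a path from q0 along which AG (locked ∨ entered) never holds.
q0 ∉ Sat(AF AG (locked ∨ entered)).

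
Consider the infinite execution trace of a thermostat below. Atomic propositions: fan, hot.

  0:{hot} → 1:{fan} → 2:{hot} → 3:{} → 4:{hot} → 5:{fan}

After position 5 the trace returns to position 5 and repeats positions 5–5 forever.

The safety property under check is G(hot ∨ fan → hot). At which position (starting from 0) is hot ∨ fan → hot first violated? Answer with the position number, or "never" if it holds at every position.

1

Check hot ∨ fan → hot at each position in order: 0 ✓.
At position 1 the labels are {fan}, so hot ∨ fan → hot is false there. This is the first violation.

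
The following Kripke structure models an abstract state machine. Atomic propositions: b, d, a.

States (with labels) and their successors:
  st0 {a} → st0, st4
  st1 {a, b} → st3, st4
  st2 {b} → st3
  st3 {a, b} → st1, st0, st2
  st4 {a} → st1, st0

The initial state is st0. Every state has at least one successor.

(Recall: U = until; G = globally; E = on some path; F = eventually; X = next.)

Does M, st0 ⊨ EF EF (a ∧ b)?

States satisfying EF (a ∧ b): {st0, st1, st2, st3, st4}.
States satisfying EF EF (a ∧ b): {st0, st1, st2, st3, st4}.
Some path from st0 reaches a state where EF (a ∧ b) holds.
st0 ∈ Sat(EF EF (a ∧ b)).

Holds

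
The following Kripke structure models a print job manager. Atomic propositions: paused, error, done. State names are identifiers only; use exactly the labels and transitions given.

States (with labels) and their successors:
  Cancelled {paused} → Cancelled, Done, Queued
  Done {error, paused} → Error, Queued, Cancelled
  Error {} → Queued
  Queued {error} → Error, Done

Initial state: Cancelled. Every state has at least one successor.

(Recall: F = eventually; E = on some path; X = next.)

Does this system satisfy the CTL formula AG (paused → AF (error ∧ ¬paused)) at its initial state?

No

States satisfying paused → AF (error ∧ ¬paused): {Error, Queued}.
States satisfying AG (paused → AF (error ∧ ¬paused)): ∅.
Cancelled is reachable from Cancelled and violates paused → AF (error ∧ ¬paused), so AG fails at Cancelled.
Cancelled ∉ Sat(AG (paused → AF (error ∧ ¬paused))).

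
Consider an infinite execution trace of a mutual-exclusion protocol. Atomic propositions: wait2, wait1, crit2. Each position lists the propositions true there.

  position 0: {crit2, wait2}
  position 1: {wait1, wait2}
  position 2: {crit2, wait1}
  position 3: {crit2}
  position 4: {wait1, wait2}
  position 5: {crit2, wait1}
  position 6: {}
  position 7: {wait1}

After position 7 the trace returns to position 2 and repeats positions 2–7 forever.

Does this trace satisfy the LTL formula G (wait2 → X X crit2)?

Does not hold

wait2 → X X crit2 must hold at every position from 0 onward. It fails at position 4, so G (wait2 → X X crit2) is false.
Positions where wait2 holds: 0, 1, 4.
Check X X crit2 at each: 0→ok, 1→ok, 4→fails.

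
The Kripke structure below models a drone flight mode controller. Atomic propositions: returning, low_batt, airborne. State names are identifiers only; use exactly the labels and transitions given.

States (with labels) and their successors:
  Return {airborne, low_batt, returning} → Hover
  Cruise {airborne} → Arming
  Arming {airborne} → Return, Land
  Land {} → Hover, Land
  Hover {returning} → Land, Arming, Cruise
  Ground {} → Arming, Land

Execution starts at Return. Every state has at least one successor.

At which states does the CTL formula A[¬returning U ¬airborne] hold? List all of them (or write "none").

{Land, Hover, Ground}

States satisfying ¬returning: {Cruise, Arming, Land, Ground}.
States satisfying ¬airborne: {Land, Hover, Ground}.
States satisfying A[¬returning U ¬airborne]: {Land, Hover, Ground}.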